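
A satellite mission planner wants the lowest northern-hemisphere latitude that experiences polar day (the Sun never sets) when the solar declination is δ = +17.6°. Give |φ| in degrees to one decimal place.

Polar day requires cos H₀ = −tan φ tan δ ≤ −1, i.e. tan φ tan δ ≥ 1.
The boundary is |tan φ| · |tan δ| = 1, so |φ| = 90° − |δ| = 90° − 17.6° = 72.4° in the northern hemisphere.

|φ| = 72.4°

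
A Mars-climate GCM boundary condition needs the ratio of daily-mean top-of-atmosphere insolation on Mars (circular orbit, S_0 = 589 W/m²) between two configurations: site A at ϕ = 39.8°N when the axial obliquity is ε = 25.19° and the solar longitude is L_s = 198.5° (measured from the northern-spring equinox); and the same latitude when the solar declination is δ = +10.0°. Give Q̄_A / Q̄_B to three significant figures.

— Configuration A (ϕ=+39.8°):
Solar declination: sin δ = sin ε · sin L_s = sin 25.19° × sin 198.5° = -0.13505, so δ = -7.762°.
cos h₀ = −tan(+39.8°) tan(-7.762°) = 0.1136, h₀ = 1.4570 rad.
Bracket: h₀ sin ϕ sin δ + cos ϕ cos δ sin h₀ = 1.4570×0.64011×-0.13505 + 0.76828×0.99084×0.99353 = -0.125953 + 0.756317 = 0.630364.
Q̄ = (S_0/π) × [bracket] = (589/π) × 0.630364 = 118.18 W/m².
— Configuration B (ϕ=+39.8°):
cos h₀ = −tan(+39.8°) tan(+10.000°) = -0.1469, h₀ = 1.7182 rad.
Bracket: h₀ sin ϕ sin δ + cos ϕ cos δ sin h₀ = 1.7182×0.64011×0.17365 + 0.76828×0.98481×0.98915 = 0.190987 + 0.748401 = 0.939388.
Q̄ = (S_0/π) × [bracket] = (589/π) × 0.939388 = 176.12 W/m².
Ratio Q̄_A / Q̄_B = 118.18 / 176.12 = 0.6710.

Q̄_A / Q̄_B ≈ 0.671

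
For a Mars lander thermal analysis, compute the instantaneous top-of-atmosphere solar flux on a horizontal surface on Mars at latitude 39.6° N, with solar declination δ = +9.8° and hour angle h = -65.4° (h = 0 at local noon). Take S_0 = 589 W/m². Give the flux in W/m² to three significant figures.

cos θ_z = sin ϕ sin δ + cos ϕ cos δ cos h = 0.108496 + 0.316069 = 0.424565.
Flux = S_0 · cos θ_z = 589 × 0.424565 = 250.1 W/m².

250 W/m²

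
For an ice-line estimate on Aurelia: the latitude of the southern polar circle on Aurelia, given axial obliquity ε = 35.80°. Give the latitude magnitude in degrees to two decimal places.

The polar circle is the lowest latitude that experiences at least one full rotation of continuous darkness at the northern-summer solstice; it lies at |ϕ| = 90° − ε = 90° − 35.80° = 54.20°.

54.20°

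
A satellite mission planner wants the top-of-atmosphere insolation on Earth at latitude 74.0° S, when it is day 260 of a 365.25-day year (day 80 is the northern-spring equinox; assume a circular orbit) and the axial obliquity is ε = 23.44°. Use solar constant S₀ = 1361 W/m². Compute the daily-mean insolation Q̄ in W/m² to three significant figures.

Q̄ ≈ 108 W/m²

Solar longitude: λ_s = 360° × (260 − 80)/365.25 = 177.413°.
sin δ = sin 23.44° × sin 177.413° = 0.01796, so δ = +1.029°.
cos H₀ = −tan(-74.0°) tan(+1.029°) = 0.0626, H₀ = 1.5081 rad.
Bracket: H₀ sin φ sin δ + cos φ cos δ sin H₀ = 1.5081×-0.96126×0.01796 + 0.27564×0.99984×0.99804 = -0.026036 + 0.275056 = 0.249020.
Q̄ = (S₀/π) × [bracket] = (1361/π) × 0.249020 = 107.9 W/m².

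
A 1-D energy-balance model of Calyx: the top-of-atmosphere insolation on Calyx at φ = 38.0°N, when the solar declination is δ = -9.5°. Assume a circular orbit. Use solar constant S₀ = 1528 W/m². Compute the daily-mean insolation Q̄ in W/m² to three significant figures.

cos H₀ = −tan(+38.0°) tan(-9.500°) = 0.1307, H₀ = 1.4397 rad.
Bracket: H₀ sin φ sin δ + cos φ cos δ sin H₀ = 1.4397×0.61566×-0.16505 + 0.78801×0.98629×0.99142 = -0.146295 + 0.770538 = 0.624243.
Q̄ = (S₀/π) × [bracket] = (1528/π) × 0.624243 = 303.6 W/m².

Q̄ ≈ 304 W/m²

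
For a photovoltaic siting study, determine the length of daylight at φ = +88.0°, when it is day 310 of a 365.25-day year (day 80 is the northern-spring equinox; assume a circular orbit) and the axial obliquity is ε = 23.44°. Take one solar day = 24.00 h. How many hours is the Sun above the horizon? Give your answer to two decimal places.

0.00 h

Solar longitude: λ_s = 360° × (310 − 80)/365.25 = 226.694°.
sin δ = sin 23.44° × sin 226.694° = -0.28947, so δ = -16.826°.
cos H₀ = −tan φ · tan δ = 8.6601 ≥ 1, so the Sun never rises (polar night) and H₀ = 0.
Daylight = 2H₀/(2π) × 24.00 h = (0.0000/π) × 24.00 = 0.00 h.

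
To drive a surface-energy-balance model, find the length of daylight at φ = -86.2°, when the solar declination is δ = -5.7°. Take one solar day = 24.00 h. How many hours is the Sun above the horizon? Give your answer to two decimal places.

24.00 h

Sunrise equation: cos H₀ = −tan φ · tan δ = -1.5028 ≤ −1, so the Sun never sets (polar day) and H₀ = π.
Daylight = 2H₀/(2π) × 24.00 h = (3.1416/π) × 24.00 = 24.00 h.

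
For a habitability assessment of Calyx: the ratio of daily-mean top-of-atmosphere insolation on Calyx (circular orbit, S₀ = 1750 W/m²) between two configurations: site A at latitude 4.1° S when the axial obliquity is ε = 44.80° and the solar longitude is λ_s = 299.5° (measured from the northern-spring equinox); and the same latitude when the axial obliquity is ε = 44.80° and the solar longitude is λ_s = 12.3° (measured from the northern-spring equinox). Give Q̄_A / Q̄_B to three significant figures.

— Configuration A (φ=-4.1°):
Solar declination: sin δ = sin ε · sin λ_s = sin 44.80° × sin 299.5° = -0.61328, so δ = -37.827°.
cos H₀ = −tan(-4.1°) tan(-37.827°) = -0.0557, H₀ = 1.6265 rad.
Bracket: H₀ sin φ sin δ + cos φ cos δ sin H₀ = 1.6265×-0.07150×-0.61328 + 0.99744×0.78986×0.99845 = 0.071321 + 0.786617 = 0.857938.
Q̄ = (S₀/π) × [bracket] = (1750/π) × 0.857938 = 477.91 W/m².
— Configuration B (φ=-4.1°):
Solar declination: sin δ = sin ε · sin λ_s = sin 44.80° × sin 12.3° = 0.15011, so δ = +8.633°.
cos H₀ = −tan(-4.1°) tan(+8.633°) = 0.0109, H₀ = 1.5599 rad.
Bracket: H₀ sin φ sin δ + cos φ cos δ sin H₀ = 1.5599×-0.07150×0.15011 + 0.99744×0.98867×0.99994 = -0.016742 + 0.986080 = 0.969338.
Q̄ = (S₀/π) × [bracket] = (1750/π) × 0.969338 = 539.96 W/m².
Ratio Q̄_A / Q̄_B = 477.91 / 539.96 = 0.8851.

Q̄_A / Q̄_B ≈ 0.885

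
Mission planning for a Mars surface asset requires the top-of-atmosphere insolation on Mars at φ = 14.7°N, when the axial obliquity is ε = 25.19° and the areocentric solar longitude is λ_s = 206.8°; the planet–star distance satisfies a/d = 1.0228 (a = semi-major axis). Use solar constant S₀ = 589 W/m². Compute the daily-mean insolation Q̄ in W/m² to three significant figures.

sin δ = sin 25.19° × sin 206.8° = -0.19190, so δ = -11.064°.
cos H₀ = −tan(+14.7°) tan(-11.064°) = 0.0513, H₀ = 1.5195 rad.
Bracket: H₀ sin φ sin δ + cos φ cos δ sin H₀ = 1.5195×0.25376×-0.19190 + 0.96727×0.98141×0.99868 = -0.073994 + 0.948035 = 0.874041.
Inverse-square distance factor (a/d)² = 1.0228² = 1.046120.
Q̄ = (S₀/π) × 1.046120 × [bracket] = (589/π) × 1.046120 × 0.874041 = 171.4 W/m².

Q̄ ≈ 171 W/m²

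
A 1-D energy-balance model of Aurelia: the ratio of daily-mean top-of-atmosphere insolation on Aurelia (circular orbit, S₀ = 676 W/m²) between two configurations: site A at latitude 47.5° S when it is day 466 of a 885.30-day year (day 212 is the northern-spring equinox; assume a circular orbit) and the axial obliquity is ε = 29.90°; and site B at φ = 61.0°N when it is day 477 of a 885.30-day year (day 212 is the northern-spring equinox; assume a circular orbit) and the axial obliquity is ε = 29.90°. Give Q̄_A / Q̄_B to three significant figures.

Q̄_A / Q̄_B ≈ 0.108

— Configuration A (φ=-47.5°):
Solar longitude: λ_s = 360° × (466 − 212)/885.30 = 103.287°.
sin δ = sin 29.90° × sin 103.287° = 0.48514, so δ = +29.022°.
cos H₀ = −tan(-47.5°) tan(+29.022°) = 0.6055, H₀ = 0.9204 rad.
Bracket: H₀ sin φ sin δ + cos φ cos δ sin H₀ = 0.9204×-0.73728×0.48514 + 0.67559×0.87443×0.79587 = -0.329212 + 0.470165 = 0.140953.
Q̄ = (S₀/π) × [bracket] = (676/π) × 0.140953 = 30.330 W/m².
— Configuration B (φ=+61.0°):
Solar longitude: λ_s = 360° × (477 − 212)/885.30 = 107.760°.
sin δ = sin 29.90° × sin 107.760° = 0.47473, so δ = +28.342°.
cos H₀ = −tan(+61.0°) tan(+28.342°) = -0.9731, H₀ = 2.9090 rad.
Bracket: H₀ sin φ sin δ + cos φ cos δ sin H₀ = 2.9090×0.87462×0.47473 + 0.48481×0.88013×0.23047 = 1.207841 + 0.098341 = 1.306182.
Q̄ = (S₀/π) × [bracket] = (676/π) × 1.306182 = 281.06 W/m².
Ratio Q̄_A / Q̄_B = 30.330 / 281.06 = 0.1079.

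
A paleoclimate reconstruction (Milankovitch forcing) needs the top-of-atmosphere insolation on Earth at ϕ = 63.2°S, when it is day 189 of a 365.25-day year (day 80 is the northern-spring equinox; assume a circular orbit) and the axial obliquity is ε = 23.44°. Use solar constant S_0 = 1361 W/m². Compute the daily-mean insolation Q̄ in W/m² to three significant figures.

Q̄ ≈ 14.0 W/m²

Solar longitude: L_s = 360° × (189 − 80)/365.25 = 107.433°.
sin δ = sin 23.44° × sin 107.433° = 0.37952, so δ = +22.304°.
cos h₀ = −tan(-63.2°) tan(+22.304°) = 0.8121, h₀ = 0.6231 rad.
Bracket: h₀ sin ϕ sin δ + cos ϕ cos δ sin h₀ = 0.6231×-0.89259×0.37952 + 0.45088×0.92518×0.58356 = -0.211079 + 0.243429 = 0.032350.
Q̄ = (S_0/π) × [bracket] = (1361/π) × 0.032350 = 14.01 W/m².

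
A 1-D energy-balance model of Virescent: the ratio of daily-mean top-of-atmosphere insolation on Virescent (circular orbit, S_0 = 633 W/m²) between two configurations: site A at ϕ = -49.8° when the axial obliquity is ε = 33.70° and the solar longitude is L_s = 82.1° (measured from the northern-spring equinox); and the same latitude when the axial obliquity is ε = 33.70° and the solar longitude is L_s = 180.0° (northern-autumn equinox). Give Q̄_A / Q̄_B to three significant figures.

Q̄_A / Q̄_B ≈ 0.0831

— Configuration A (ϕ=-49.8°):
Solar declination: sin δ = sin ε · sin L_s = sin 33.70° × sin 82.1° = 0.54958, so δ = +33.338°.
cos h₀ = −tan(-49.8°) tan(+33.338°) = 0.7784, h₀ = 0.6786 rad.
Bracket: h₀ sin ϕ sin δ + cos ϕ cos δ sin h₀ = 0.6786×-0.76380×0.54958 + 0.64546×0.83544×0.62772 = -0.284855 + 0.338494 = 0.053639.
Q̄ = (S_0/π) × [bracket] = (633/π) × 0.053639 = 10.808 W/m².
— Configuration B (ϕ=-49.8°):
Solar declination: sin δ = sin ε · sin L_s = sin 33.70° × sin 180.0° = 0.00000, so δ = +0.000°.
cos h₀ = −tan(-49.8°) tan(+0.000°) = 0.0000, h₀ = 1.5708 rad.
Bracket: h₀ sin ϕ sin δ + cos ϕ cos δ sin h₀ = 1.5708×-0.76380×0.00000 + 0.64546×1.00000×1.00000 = -0.000000 + 0.645460 = 0.645460.
Q̄ = (S_0/π) × [bracket] = (633/π) × 0.645460 = 130.05 W/m².
Ratio Q̄_A / Q̄_B = 10.808 / 130.05 = 0.08311.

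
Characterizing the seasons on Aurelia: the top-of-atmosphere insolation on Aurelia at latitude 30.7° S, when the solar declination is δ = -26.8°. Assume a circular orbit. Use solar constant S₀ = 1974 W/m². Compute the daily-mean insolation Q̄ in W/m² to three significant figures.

cos H₀ = −tan(-30.7°) tan(-26.800°) = -0.2999, H₀ = 1.8754 rad.
Bracket: H₀ sin φ sin δ + cos φ cos δ sin H₀ = 1.8754×-0.51054×-0.45088 + 0.85985×0.89259×0.95396 = 0.431703 + 0.732158 = 1.163861.
Q̄ = (S₀/π) × [bracket] = (1974/π) × 1.163861 = 731.3 W/m².

Q̄ ≈ 731 W/m²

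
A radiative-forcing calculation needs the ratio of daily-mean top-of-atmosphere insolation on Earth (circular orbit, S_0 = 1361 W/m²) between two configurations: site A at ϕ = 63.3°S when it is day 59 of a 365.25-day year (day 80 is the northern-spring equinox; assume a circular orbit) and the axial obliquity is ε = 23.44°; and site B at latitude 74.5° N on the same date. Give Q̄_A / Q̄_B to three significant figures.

Q̄_A / Q̄_B ≈ 7.56

— Configuration A (ϕ=-63.3°):
Solar longitude: L_s = 360° × (59 − 80)/365.25 = -20.698°, i.e. -20.698° + 360° = 339.302°.
sin δ = sin 23.44° × sin 339.302° = -0.14060, so δ = -8.082°.
cos h₀ = −tan(-63.3°) tan(-8.082°) = -0.2823, h₀ = 1.8570 rad.
Bracket: h₀ sin ϕ sin δ + cos ϕ cos δ sin h₀ = 1.8570×-0.89337×-0.14060 + 0.44932×0.99007×0.95931 = 0.233254 + 0.426757 = 0.660011.
Q̄ = (S_0/π) × [bracket] = (1361/π) × 0.660011 = 285.93 W/m².
— Configuration B (ϕ=+74.5°):
cos h₀ = −tan(+74.5°) tan(-8.082°) = 0.5121, h₀ = 1.0332 rad.
Bracket: h₀ sin ϕ sin δ + cos ϕ cos δ sin h₀ = 1.0332×0.96363×-0.14060 + 0.26724×0.99007×0.85895 = -0.139985 + 0.227266 = 0.087281.
Q̄ = (S_0/π) × [bracket] = (1361/π) × 0.087281 = 37.812 W/m².
Ratio Q̄_A / Q̄_B = 285.93 / 37.812 = 7.562.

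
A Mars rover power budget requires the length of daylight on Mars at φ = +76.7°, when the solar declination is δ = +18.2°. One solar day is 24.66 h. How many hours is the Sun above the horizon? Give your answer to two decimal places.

Sunrise equation: cos H₀ = −tan φ · tan δ = -1.3909 ≤ −1, so the Sun never sets (polar day) and H₀ = π.
Daylight = 2H₀/(2π) × 24.66 h = (3.1416/π) × 24.66 = 24.66 h.

24.66 h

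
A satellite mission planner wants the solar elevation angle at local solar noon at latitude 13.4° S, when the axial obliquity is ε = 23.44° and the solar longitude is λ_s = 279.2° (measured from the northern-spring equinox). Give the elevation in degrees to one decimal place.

80.3°

Solar declination: sin δ = sin ε · sin λ_s = sin 23.44° × sin 279.2° = -0.39267, so δ = -23.121°.
At local noon the hour angle is zero, so the zenith angle equals |φ − δ| = |-13.4° − (-23.121°)| = 9.721°.
Elevation = 90° − 9.721° = 80.3°.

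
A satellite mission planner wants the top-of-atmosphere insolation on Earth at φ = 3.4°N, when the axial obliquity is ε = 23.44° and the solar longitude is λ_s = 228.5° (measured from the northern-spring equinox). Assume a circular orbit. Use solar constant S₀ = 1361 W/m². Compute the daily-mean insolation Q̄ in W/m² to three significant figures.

Solar declination: sin δ = sin ε · sin λ_s = sin 23.44° × sin 228.5° = -0.29793, so δ = -17.333°.
cos H₀ = −tan(+3.4°) tan(-17.333°) = 0.0185, H₀ = 1.5523 rad.
Bracket: H₀ sin φ sin δ + cos φ cos δ sin H₀ = 1.5523×0.05931×-0.29793 + 0.99824×0.95459×0.99983 = -0.027429 + 0.952748 = 0.925319.
Q̄ = (S₀/π) × [bracket] = (1361/π) × 0.925319 = 400.9 W/m².

Q̄ ≈ 401 W/m²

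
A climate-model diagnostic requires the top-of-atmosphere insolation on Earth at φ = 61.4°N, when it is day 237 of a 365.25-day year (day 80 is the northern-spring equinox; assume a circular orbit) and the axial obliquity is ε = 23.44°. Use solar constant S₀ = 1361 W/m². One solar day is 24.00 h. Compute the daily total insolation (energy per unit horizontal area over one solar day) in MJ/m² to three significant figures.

27.3 MJ/m²

Solar longitude: λ_s = 360° × (237 − 80)/365.25 = 154.743°.
sin δ = sin 23.44° × sin 154.743° = 0.16973, so δ = +9.772°.
cos H₀ = −tan(+61.4°) tan(+9.772°) = -0.3159, H₀ = 1.8922 rad.
Bracket: H₀ sin φ sin δ + cos φ cos δ sin H₀ = 1.8922×0.87798×0.16973 + 0.47869×0.98549×0.94880 = 0.281975 + 0.447591 = 0.729566.
Q̄ = (S₀/π) × [bracket] = (1361/π) × 0.729566 = 316.06 W/m².
Daily total = Q̄ × 24.00 h × 3600 s/h = 316.06 × 24.00 × 3600 / 10⁶ = 27.31 MJ/m².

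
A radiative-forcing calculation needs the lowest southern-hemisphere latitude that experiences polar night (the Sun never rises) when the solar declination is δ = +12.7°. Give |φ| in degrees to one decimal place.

|φ| = 77.3°

Polar night requires cos H₀ = −tan φ tan δ ≥ 1, i.e. tan φ tan δ ≤ −1.
The boundary is |tan φ| · |tan δ| = 1, so |φ| = 90° − |δ| = 90° − 12.7° = 77.3° in the southern hemisphere.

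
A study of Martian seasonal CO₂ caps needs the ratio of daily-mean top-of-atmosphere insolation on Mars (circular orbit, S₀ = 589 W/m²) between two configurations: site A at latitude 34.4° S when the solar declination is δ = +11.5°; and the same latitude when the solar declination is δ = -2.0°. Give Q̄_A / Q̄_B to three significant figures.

— Configuration A (φ=-34.4°):
cos H₀ = −tan(-34.4°) tan(+11.500°) = 0.1393, H₀ = 1.4310 rad.
Bracket: H₀ sin φ sin δ + cos φ cos δ sin H₀ = 1.4310×-0.56497×0.19937 + 0.82511×0.97992×0.99025 = -0.161185 + 0.800659 = 0.639474.
Q̄ = (S₀/π) × [bracket] = (589/π) × 0.639474 = 119.89 W/m².
— Configuration B (φ=-34.4°):
cos H₀ = −tan(-34.4°) tan(-2.000°) = -0.0239, H₀ = 1.5947 rad.
Bracket: H₀ sin φ sin δ + cos φ cos δ sin H₀ = 1.5947×-0.56497×-0.03490 + 0.82511×0.99939×0.99971 = 0.031443 + 0.824368 = 0.855811.
Q̄ = (S₀/π) × [bracket] = (589/π) × 0.855811 = 160.45 W/m².
Ratio Q̄_A / Q̄_B = 119.89 / 160.45 = 0.7472.

Q̄_A / Q̄_B ≈ 0.747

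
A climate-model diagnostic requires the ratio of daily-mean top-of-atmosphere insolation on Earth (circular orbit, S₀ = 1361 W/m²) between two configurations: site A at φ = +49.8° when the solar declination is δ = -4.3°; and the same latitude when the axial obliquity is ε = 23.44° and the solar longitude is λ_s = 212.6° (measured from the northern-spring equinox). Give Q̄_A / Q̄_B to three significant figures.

Q̄_A / Q̄_B ≈ 1.41

— Configuration A (φ=+49.8°):
cos H₀ = −tan(+49.8°) tan(-4.300°) = 0.0890, H₀ = 1.4817 rad.
Bracket: H₀ sin φ sin δ + cos φ cos δ sin H₀ = 1.4817×0.76380×-0.07498 + 0.64546×0.99719×0.99603 = -0.084857 + 0.641091 = 0.556234.
Q̄ = (S₀/π) × [bracket] = (1361/π) × 0.556234 = 240.97 W/m².
— Configuration B (φ=+49.8°):
Solar declination: sin δ = sin ε · sin λ_s = sin 23.44° × sin 212.6° = -0.21432, so δ = -12.375°.
cos H₀ = −tan(+49.8°) tan(-12.375°) = 0.2596, H₀ = 1.3081 rad.
Bracket: H₀ sin φ sin δ + cos φ cos δ sin H₀ = 1.3081×0.76380×-0.21432 + 0.64546×0.97676×0.96570 = -0.214133 + 0.608835 = 0.394702.
Q̄ = (S₀/π) × [bracket] = (1361/π) × 0.394702 = 170.99 W/m².
Ratio Q̄_A / Q̄_B = 240.97 / 170.99 = 1.409.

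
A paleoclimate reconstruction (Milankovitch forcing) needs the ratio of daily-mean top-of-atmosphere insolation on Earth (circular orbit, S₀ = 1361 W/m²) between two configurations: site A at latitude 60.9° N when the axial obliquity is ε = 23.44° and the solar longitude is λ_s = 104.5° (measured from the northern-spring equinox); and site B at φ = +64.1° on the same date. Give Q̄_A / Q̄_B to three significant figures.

Q̄_A / Q̄_B ≈ 1.00

— Configuration A (φ=+60.9°):
Solar declination: sin δ = sin ε · sin λ_s = sin 23.44° × sin 104.5° = 0.38512, so δ = +22.651°.
cos H₀ = −tan(+60.9°) tan(+22.651°) = -0.7498, H₀ = 2.4185 rad.
Bracket: H₀ sin φ sin δ + cos φ cos δ sin H₀ = 2.4185×0.87377×0.38512 + 0.48634×0.92287×0.66172 = 0.813840 + 0.296999 = 1.110839.
Q̄ = (S₀/π) × [bracket] = (1361/π) × 1.110839 = 481.24 W/m².
— Configuration B (φ=+64.1°):
cos H₀ = −tan(+64.1°) tan(+22.651°) = -0.8594, H₀ = 2.6049 rad.
Bracket: H₀ sin φ sin δ + cos φ cos δ sin H₀ = 2.6049×0.89956×0.38512 + 0.43680×0.92287×0.51129 = 0.902438 + 0.206106 = 1.108544.
Q̄ = (S₀/π) × [bracket] = (1361/π) × 1.108544 = 480.24 W/m².
Ratio Q̄_A / Q̄_B = 481.24 / 480.24 = 1.002.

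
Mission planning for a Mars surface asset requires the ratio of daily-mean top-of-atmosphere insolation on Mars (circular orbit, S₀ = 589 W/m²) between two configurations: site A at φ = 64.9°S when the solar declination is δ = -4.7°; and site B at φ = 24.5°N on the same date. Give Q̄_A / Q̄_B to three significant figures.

— Configuration A (φ=-64.9°):
cos H₀ = −tan(-64.9°) tan(-4.700°) = -0.1755, H₀ = 1.7472 rad.
Bracket: H₀ sin φ sin δ + cos φ cos δ sin H₀ = 1.7472×-0.90557×-0.08194 + 0.42420×0.99664×0.98448 = 0.129646 + 0.416213 = 0.545859.
Q̄ = (S₀/π) × [bracket] = (589/π) × 0.545859 = 102.34 W/m².
— Configuration B (φ=+24.5°):
cos H₀ = −tan(+24.5°) tan(-4.700°) = 0.0375, H₀ = 1.5333 rad.
Bracket: H₀ sin φ sin δ + cos φ cos δ sin H₀ = 1.5333×0.41469×-0.08194 + 0.90996×0.99664×0.99930 = -0.052101 + 0.906268 = 0.854167.
Q̄ = (S₀/π) × [bracket] = (589/π) × 0.854167 = 160.14 W/m².
Ratio Q̄_A / Q̄_B = 102.34 / 160.14 = 0.6391.

Q̄_A / Q̄_B ≈ 0.639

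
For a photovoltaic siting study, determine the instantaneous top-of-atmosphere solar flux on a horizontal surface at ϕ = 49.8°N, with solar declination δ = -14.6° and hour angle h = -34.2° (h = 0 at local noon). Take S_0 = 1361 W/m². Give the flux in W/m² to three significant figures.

cos θ_z = sin ϕ sin δ + cos ϕ cos δ cos h = -0.192530 + 0.516607 = 0.324077.
Flux = S_0 · cos θ_z = 1361 × 0.324077 = 441.1 W/m².

441 W/m²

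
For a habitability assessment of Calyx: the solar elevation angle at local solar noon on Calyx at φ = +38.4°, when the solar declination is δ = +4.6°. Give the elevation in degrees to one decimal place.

At local noon the hour angle is zero, so the zenith angle equals |φ − δ| = |+38.4° − (+4.600°)| = 33.800°.
Elevation = 90° − 33.800° = 56.2°.

56.2°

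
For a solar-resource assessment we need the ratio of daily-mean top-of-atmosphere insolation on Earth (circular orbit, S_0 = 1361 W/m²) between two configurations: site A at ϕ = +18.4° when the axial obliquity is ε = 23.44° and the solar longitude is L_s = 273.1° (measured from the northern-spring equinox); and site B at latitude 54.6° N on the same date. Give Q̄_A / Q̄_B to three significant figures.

— Configuration A (ϕ=+18.4°):
Solar declination: sin δ = sin ε · sin L_s = sin 23.44° × sin 273.1° = -0.39721, so δ = -23.404°.
cos h₀ = −tan(+18.4°) tan(-23.404°) = 0.1440, h₀ = 1.4263 rad.
Bracket: h₀ sin ϕ sin δ + cos ϕ cos δ sin h₀ = 1.4263×0.31565×-0.39721 + 0.94888×0.91773×0.98958 = -0.178829 + 0.861742 = 0.682913.
Q̄ = (S_0/π) × [bracket] = (1361/π) × 0.682913 = 295.85 W/m².
— Configuration B (ϕ=+54.6°):
cos h₀ = −tan(+54.6°) tan(-23.404°) = 0.6090, h₀ = 0.9160 rad.
Bracket: h₀ sin ϕ sin δ + cos ϕ cos δ sin h₀ = 0.9160×0.81513×-0.39721 + 0.57928×0.91773×0.79315 = -0.296580 + 0.421656 = 0.125076.
Q̄ = (S_0/π) × [bracket] = (1361/π) × 0.125076 = 54.185 W/m².
Ratio Q̄_A / Q̄_B = 295.85 / 54.185 = 5.460.

Q̄_A / Q̄_B ≈ 5.46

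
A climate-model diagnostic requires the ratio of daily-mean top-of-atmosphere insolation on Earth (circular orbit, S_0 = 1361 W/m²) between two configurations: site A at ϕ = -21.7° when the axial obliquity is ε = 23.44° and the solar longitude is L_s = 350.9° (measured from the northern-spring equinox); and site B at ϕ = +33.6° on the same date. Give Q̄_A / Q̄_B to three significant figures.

Q̄_A / Q̄_B ≈ 1.24

— Configuration A (ϕ=-21.7°):
Solar declination: sin δ = sin ε · sin L_s = sin 23.44° × sin 350.9° = -0.06291, so δ = -3.607°.
cos h₀ = −tan(-21.7°) tan(-3.607°) = -0.0251, h₀ = 1.5959 rad.
Bracket: h₀ sin ϕ sin δ + cos ϕ cos δ sin h₀ = 1.5959×-0.36975×-0.06291 + 0.92913×0.99802×0.99969 = 0.037122 + 0.927003 = 0.964125.
Q̄ = (S_0/π) × [bracket] = (1361/π) × 0.964125 = 417.68 W/m².
— Configuration B (ϕ=+33.6°):
cos h₀ = −tan(+33.6°) tan(-3.607°) = 0.0419, h₀ = 1.5289 rad.
Bracket: h₀ sin ϕ sin δ + cos ϕ cos δ sin h₀ = 1.5289×0.55339×-0.06291 + 0.83292×0.99802×0.99912 = -0.053227 + 0.830539 = 0.777312.
Q̄ = (S_0/π) × [bracket] = (1361/π) × 0.777312 = 336.75 W/m².
Ratio Q̄_A / Q̄_B = 417.68 / 336.75 = 1.240.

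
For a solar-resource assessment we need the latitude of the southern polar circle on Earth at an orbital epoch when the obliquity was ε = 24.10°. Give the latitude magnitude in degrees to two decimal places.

65.90°

The polar circle is the lowest latitude that experiences at least one full rotation of continuous darkness at the northern-summer solstice; it lies at |ϕ| = 90° − ε = 90° − 24.10° = 65.90°.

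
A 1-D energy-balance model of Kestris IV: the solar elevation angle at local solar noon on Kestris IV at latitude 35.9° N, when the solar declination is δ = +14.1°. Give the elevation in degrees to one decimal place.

At local noon the hour angle is zero, so the zenith angle equals |φ − δ| = |+35.9° − (+14.100°)| = 21.800°.
Elevation = 90° − 21.800° = 68.2°.

68.2°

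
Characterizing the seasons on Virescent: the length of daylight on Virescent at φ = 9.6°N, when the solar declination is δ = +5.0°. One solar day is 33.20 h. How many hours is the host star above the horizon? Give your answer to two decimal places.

cos H₀ = −tan φ · tan δ = −tan(+9.6°) × tan(+5.000°) = -0.0148, so H₀ = 1.5856 rad = 90.85°.
Daylight = 2H₀/(2π) × 33.20 h = (1.5856/π) × 33.20 = 16.76 h.

16.76 h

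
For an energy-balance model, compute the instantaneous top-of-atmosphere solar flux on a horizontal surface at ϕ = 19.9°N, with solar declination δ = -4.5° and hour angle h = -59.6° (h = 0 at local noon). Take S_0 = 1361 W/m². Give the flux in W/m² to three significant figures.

cos θ_z = sin ϕ sin δ + cos ϕ cos δ cos h = -0.026706 + 0.474351 = 0.447645.
Flux = S_0 · cos θ_z = 1361 × 0.447645 = 609.2 W/m².

609 W/m²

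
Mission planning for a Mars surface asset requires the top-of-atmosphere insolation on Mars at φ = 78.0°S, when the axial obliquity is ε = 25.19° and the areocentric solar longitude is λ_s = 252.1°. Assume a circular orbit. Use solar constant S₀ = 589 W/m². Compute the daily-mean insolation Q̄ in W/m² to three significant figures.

sin δ = sin 25.19° × sin 252.1° = -0.40502, so δ = -23.892°.
cos H₀ = −tan(-78.0°) tan(-23.892°) = -2.0840 ≤ −1 ⇒ polar day, H₀ = π.
Bracket: H₀ sin φ sin δ + cos φ cos δ sin H₀ = 3.1416×-0.97815×-0.40502 + 0.20791×0.91431×0.00000 = 1.244609 + 0.000000 = 1.244609.
Q̄ = (S₀/π) × [bracket] = (589/π) × 1.244609 = 233.3 W/m².

Q̄ ≈ 233 W/m²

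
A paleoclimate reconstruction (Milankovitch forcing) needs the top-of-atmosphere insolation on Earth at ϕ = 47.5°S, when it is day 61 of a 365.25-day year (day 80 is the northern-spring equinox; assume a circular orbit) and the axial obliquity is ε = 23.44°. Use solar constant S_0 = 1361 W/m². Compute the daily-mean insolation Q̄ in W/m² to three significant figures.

Q̄ ≈ 357 W/m²

Solar longitude: L_s = 360° × (61 − 80)/365.25 = -18.727°, i.e. -18.727° + 360° = 341.273°.
sin δ = sin 23.44° × sin 341.273° = -0.12771, so δ = -7.337°.
cos h₀ = −tan(-47.5°) tan(-7.337°) = -0.1405, h₀ = 1.7118 rad.
Bracket: h₀ sin ϕ sin δ + cos ϕ cos δ sin h₀ = 1.7118×-0.73728×-0.12771 + 0.67559×0.99181×0.99008 = 0.161180 + 0.663410 = 0.824590.
Q̄ = (S_0/π) × [bracket] = (1361/π) × 0.824590 = 357.2 W/m².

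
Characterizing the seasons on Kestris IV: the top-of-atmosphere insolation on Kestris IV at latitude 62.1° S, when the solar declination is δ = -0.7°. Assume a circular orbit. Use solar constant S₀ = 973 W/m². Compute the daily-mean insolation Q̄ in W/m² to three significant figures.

cos H₀ = −tan(-62.1°) tan(-0.700°) = -0.0231, H₀ = 1.5939 rad.
Bracket: H₀ sin φ sin δ + cos φ cos δ sin H₀ = 1.5939×-0.88377×-0.01222 + 0.46793×0.99993×0.99973 = 0.017214 + 0.467771 = 0.484985.
Q̄ = (S₀/π) × [bracket] = (973/π) × 0.484985 = 150.2 W/m².

Q̄ ≈ 150 W/m²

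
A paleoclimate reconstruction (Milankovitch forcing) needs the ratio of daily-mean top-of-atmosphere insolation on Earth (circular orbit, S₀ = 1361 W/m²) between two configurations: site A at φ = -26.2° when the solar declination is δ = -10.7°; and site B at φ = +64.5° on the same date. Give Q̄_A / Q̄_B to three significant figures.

— Configuration A (φ=-26.2°):
cos H₀ = −tan(-26.2°) tan(-10.700°) = -0.0930, H₀ = 1.6639 rad.
Bracket: H₀ sin φ sin δ + cos φ cos δ sin H₀ = 1.6639×-0.44151×-0.18567 + 0.89726×0.98261×0.99567 = 0.136398 + 0.877839 = 1.014237.
Q̄ = (S₀/π) × [bracket] = (1361/π) × 1.014237 = 439.39 W/m².
— Configuration B (φ=+64.5°):
cos H₀ = −tan(+64.5°) tan(-10.700°) = 0.3961, H₀ = 1.1635 rad.
Bracket: H₀ sin φ sin δ + cos φ cos δ sin H₀ = 1.1635×0.90259×-0.18567 + 0.43051×0.98261×0.91819 = -0.194984 + 0.388416 = 0.193432.
Q̄ = (S₀/π) × [bracket] = (1361/π) × 0.193432 = 83.799 W/m².
Ratio Q̄_A / Q̄_B = 439.39 / 83.799 = 5.243.

Q̄_A / Q̄_B ≈ 5.24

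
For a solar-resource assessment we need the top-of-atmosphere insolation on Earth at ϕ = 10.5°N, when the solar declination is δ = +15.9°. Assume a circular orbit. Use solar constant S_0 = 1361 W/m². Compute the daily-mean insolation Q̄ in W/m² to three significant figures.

Q̄ ≈ 444 W/m²

cos h₀ = −tan(+10.5°) tan(+15.900°) = -0.0528, h₀ = 1.6236 rad.
Bracket: h₀ sin ϕ sin δ + cos ϕ cos δ sin h₀ = 1.6236×0.18224×0.27396 + 0.98325×0.96174×0.99861 = 0.081061 + 0.944316 = 1.025377.
Q̄ = (S_0/π) × [bracket] = (1361/π) × 1.025377 = 444.2 W/m².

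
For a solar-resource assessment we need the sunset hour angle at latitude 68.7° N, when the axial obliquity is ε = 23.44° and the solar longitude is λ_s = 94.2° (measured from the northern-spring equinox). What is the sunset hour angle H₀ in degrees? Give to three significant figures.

H₀ = 180°

Solar declination: sin δ = sin ε · sin λ_s = sin 23.44° × sin 94.2° = 0.39672, so δ = +23.373°.
Sunrise equation: cos H₀ = −tan φ · tan δ = -1.1085 ≤ −1, so the Sun never sets (polar day) and H₀ = π.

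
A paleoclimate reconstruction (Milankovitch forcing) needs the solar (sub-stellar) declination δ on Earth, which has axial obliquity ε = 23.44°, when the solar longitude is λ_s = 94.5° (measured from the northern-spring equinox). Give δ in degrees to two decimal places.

sin δ = sin ε · sin λ_s = sin 23.44° × sin 94.5° = 0.396562.
δ = arcsin(0.396562) = +23.36°.

δ = +23.36°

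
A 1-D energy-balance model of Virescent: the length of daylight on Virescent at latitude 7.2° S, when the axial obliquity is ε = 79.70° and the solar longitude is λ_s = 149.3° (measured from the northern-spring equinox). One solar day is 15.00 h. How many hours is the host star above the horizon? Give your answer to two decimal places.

Solar declination: sin δ = sin ε · sin λ_s = sin 79.70° × sin 149.3° = 0.50232, so δ = +30.153°.
cos H₀ = −tan φ · tan δ = −tan(-7.2°) × tan(+30.153°) = 0.0734, so H₀ = 1.4973 rad = 85.79°.
Daylight = 2H₀/(2π) × 15.00 h = (1.4973/π) × 15.00 = 7.15 h.

7.15 h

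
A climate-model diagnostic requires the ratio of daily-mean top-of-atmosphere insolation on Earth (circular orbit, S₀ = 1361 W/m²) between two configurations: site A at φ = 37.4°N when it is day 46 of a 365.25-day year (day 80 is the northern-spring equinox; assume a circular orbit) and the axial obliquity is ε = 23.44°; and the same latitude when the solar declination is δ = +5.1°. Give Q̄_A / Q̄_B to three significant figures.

— Configuration A (φ=+37.4°):
Solar longitude: λ_s = 360° × (46 − 80)/365.25 = -33.511°, i.e. -33.511° + 360° = 326.489°.
sin δ = sin 23.44° × sin 326.489° = -0.21962, so δ = -12.687°.
cos H₀ = −tan(+37.4°) tan(-12.687°) = 0.1721, H₀ = 1.3978 rad.
Bracket: H₀ sin φ sin δ + cos φ cos δ sin H₀ = 1.3978×0.60738×-0.21962 + 0.79441×0.97559×0.98508 = -0.186456 + 0.763455 = 0.576999.
Q̄ = (S₀/π) × [bracket] = (1361/π) × 0.576999 = 249.97 W/m².
— Configuration B (φ=+37.4°):
cos H₀ = −tan(+37.4°) tan(+5.100°) = -0.0682, H₀ = 1.6391 rad.
Bracket: H₀ sin φ sin δ + cos φ cos δ sin H₀ = 1.6391×0.60738×0.08889 + 0.79441×0.99604×0.99767 = 0.088495 + 0.789420 = 0.877915.
Q̄ = (S₀/π) × [bracket] = (1361/π) × 0.877915 = 380.33 W/m².
Ratio Q̄_A / Q̄_B = 249.97 / 380.33 = 0.6572.

Q̄_A / Q̄_B ≈ 0.657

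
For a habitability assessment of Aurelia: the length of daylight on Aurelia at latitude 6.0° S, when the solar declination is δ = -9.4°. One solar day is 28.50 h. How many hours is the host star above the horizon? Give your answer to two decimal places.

cos h₀ = −tan ϕ · tan δ = −tan(-6.0°) × tan(-9.400°) = -0.0174, so h₀ = 1.5882 rad = 91.00°.
Daylight = 2h₀/(2π) × 28.50 h = (1.5882/π) × 28.50 = 14.41 h.

14.41 h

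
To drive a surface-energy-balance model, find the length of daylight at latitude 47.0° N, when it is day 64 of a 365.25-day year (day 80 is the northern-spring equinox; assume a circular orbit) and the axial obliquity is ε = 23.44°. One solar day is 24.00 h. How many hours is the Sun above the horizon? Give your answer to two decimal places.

Solar longitude: L_s = 360° × (64 − 80)/365.25 = -15.770°, i.e. -15.770° + 360° = 344.230°.
sin δ = sin 23.44° × sin 344.230° = -0.10811, so δ = -6.206°.
cos h₀ = −tan ϕ · tan δ = −tan(+47.0°) × tan(-6.206°) = 0.1166, so h₀ = 1.4539 rad = 83.30°.
Daylight = 2h₀/(2π) × 24.00 h = (1.4539/π) × 24.00 = 11.11 h.

11.11 h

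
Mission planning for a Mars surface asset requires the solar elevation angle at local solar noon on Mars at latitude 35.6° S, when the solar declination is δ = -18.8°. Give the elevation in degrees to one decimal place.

73.2°

At local noon the hour angle is zero, so the zenith angle equals |ϕ − δ| = |-35.6° − (-18.800°)| = 16.800°.
Elevation = 90° − 16.800° = 73.2°.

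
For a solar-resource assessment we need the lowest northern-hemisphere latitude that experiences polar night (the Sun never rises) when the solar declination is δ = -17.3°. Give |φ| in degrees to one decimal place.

Polar night requires cos H₀ = −tan φ tan δ ≥ 1, i.e. tan φ tan δ ≤ −1.
The boundary is |tan φ| · |tan δ| = 1, so |φ| = 90° − |δ| = 90° − 17.3° = 72.7° in the northern hemisphere.

|φ| = 72.7°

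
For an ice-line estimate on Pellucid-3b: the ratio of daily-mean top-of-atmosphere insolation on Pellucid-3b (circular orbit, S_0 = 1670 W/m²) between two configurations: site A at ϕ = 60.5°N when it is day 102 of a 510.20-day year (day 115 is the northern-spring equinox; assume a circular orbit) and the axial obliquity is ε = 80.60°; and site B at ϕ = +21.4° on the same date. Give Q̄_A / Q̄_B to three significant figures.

Q̄_A / Q̄_B ≈ 0.350

— Configuration A (ϕ=+60.5°):
Solar longitude: L_s = 360° × (102 − 115)/510.20 = -9.173°, i.e. -9.173° + 360° = 350.827°.
sin δ = sin 80.60° × sin 350.827° = -0.15727, so δ = -9.049°.
cos h₀ = −tan(+60.5°) tan(-9.049°) = 0.2815, h₀ = 1.2855 rad.
Bracket: h₀ sin ϕ sin δ + cos ϕ cos δ sin h₀ = 1.2855×0.87036×-0.15727 + 0.49242×0.98756×0.95957 = -0.175961 + 0.466633 = 0.290672.
Q̄ = (S_0/π) × [bracket] = (1670/π) × 0.290672 = 154.51 W/m².
— Configuration B (ϕ=+21.4°):
cos h₀ = −tan(+21.4°) tan(-9.049°) = 0.0624, h₀ = 1.5083 rad.
Bracket: h₀ sin ϕ sin δ + cos ϕ cos δ sin h₀ = 1.5083×0.36488×-0.15727 + 0.93106×0.98756×0.99805 = -0.086553 + 0.917685 = 0.831132.
Q̄ = (S_0/π) × [bracket] = (1670/π) × 0.831132 = 441.81 W/m².
Ratio Q̄_A / Q̄_B = 154.51 / 441.81 = 0.3497.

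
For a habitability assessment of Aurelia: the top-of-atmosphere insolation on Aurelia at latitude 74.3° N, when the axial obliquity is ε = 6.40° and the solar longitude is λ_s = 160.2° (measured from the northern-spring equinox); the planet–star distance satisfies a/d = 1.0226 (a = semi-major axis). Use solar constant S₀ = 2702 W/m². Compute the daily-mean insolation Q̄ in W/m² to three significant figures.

Q̄ ≈ 297 W/m²

Solar declination: sin δ = sin ε · sin λ_s = sin 6.40° × sin 160.2° = 0.03776, so δ = +2.164°.
cos H₀ = −tan(+74.3°) tan(+2.164°) = -0.1344, H₀ = 1.7056 rad.
Bracket: H₀ sin φ sin δ + cos φ cos δ sin H₀ = 1.7056×0.96269×0.03776 + 0.27060×0.99929×0.99092 = 0.062001 + 0.267953 = 0.329954.
Inverse-square distance factor (a/d)² = 1.0226² = 1.045711.
Q̄ = (S₀/π) × 1.045711 × [bracket] = (2702/π) × 1.045711 × 0.329954 = 296.8 W/m².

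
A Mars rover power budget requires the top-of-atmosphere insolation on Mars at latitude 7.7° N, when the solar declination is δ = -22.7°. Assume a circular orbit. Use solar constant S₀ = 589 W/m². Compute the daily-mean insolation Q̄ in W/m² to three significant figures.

cos H₀ = −tan(+7.7°) tan(-22.700°) = 0.0566, H₀ = 1.5142 rad.
Bracket: H₀ sin φ sin δ + cos φ cos δ sin H₀ = 1.5142×0.13399×-0.38591 + 0.99098×0.92254×0.99840 = -0.078296 + 0.912756 = 0.834460.
Q̄ = (S₀/π) × [bracket] = (589/π) × 0.834460 = 156.4 W/m².

Q̄ ≈ 156 W/m²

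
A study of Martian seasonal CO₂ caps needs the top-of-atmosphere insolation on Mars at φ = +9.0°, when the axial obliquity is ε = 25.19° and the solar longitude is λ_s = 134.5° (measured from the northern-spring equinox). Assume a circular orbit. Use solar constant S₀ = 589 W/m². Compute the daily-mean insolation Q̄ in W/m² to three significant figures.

Q̄ ≈ 191 W/m²

Solar declination: sin δ = sin ε · sin λ_s = sin 25.19° × sin 134.5° = 0.30357, so δ = +17.672°.
cos H₀ = −tan(+9.0°) tan(+17.672°) = -0.0505, H₀ = 1.6213 rad.
Bracket: H₀ sin φ sin δ + cos φ cos δ sin H₀ = 1.6213×0.15643×0.30357 + 0.98769×0.95281×0.99873 = 0.076991 + 0.939886 = 1.016877.
Q̄ = (S₀/π) × [bracket] = (589/π) × 1.016877 = 190.6 W/m².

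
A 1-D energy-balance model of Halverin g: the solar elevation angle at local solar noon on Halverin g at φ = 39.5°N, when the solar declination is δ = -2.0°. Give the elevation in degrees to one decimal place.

48.5°

At local noon the hour angle is zero, so the zenith angle equals |φ − δ| = |+39.5° − (-2.000°)| = 41.500°.
Elevation = 90° − 41.500° = 48.5°.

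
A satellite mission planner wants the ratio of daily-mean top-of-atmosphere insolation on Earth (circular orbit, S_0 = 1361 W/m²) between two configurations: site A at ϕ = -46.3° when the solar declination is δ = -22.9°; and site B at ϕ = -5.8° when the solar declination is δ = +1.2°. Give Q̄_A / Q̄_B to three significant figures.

— Configuration A (ϕ=-46.3°):
cos h₀ = −tan(-46.3°) tan(-22.900°) = -0.4420, h₀ = 2.0287 rad.
Bracket: h₀ sin ϕ sin δ + cos ϕ cos δ sin h₀ = 2.0287×-0.72297×-0.38912 + 0.69088×0.92119×0.89700 = 0.570718 + 0.570879 = 1.141597.
Q̄ = (S_0/π) × [bracket] = (1361/π) × 1.141597 = 494.56 W/m².
— Configuration B (ϕ=-5.8°):
cos h₀ = −tan(-5.8°) tan(+1.200°) = 0.0021, h₀ = 1.5687 rad.
Bracket: h₀ sin ϕ sin δ + cos ϕ cos δ sin h₀ = 1.5687×-0.10106×0.02094 + 0.99488×0.99978×1.00000 = -0.003320 + 0.994661 = 0.991341.
Q̄ = (S_0/π) × [bracket] = (1361/π) × 0.991341 = 429.47 W/m².
Ratio Q̄_A / Q̄_B = 494.56 / 429.47 = 1.152.

Q̄_A / Q̄_B ≈ 1.15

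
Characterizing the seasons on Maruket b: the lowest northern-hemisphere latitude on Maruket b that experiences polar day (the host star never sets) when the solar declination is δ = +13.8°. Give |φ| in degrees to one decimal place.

Polar day requires cos H₀ = −tan φ tan δ ≤ −1, i.e. tan φ tan δ ≥ 1.
The boundary is |tan φ| · |tan δ| = 1, so |φ| = 90° − |δ| = 90° − 13.8° = 76.2° in the northern hemisphere.

|φ| = 76.2°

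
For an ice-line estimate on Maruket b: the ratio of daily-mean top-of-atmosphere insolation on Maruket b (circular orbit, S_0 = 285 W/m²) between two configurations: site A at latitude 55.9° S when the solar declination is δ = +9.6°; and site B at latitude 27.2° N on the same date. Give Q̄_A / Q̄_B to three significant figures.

Q̄_A / Q̄_B ≈ 0.353

— Configuration A (ϕ=-55.9°):
cos h₀ = −tan(-55.9°) tan(+9.600°) = 0.2498, h₀ = 1.3183 rad.
Bracket: h₀ sin ϕ sin δ + cos ϕ cos δ sin h₀ = 1.3183×-0.82806×0.16677 + 0.56064×0.98600×0.96829 = -0.182051 + 0.535262 = 0.353211.
Q̄ = (S_0/π) × [bracket] = (285/π) × 0.353211 = 32.043 W/m².
— Configuration B (ϕ=+27.2°):
cos h₀ = −tan(+27.2°) tan(+9.600°) = -0.0869, h₀ = 1.6578 rad.
Bracket: h₀ sin ϕ sin δ + cos ϕ cos δ sin h₀ = 1.6578×0.45710×0.16677 + 0.88942×0.98600×0.99621 = 0.126375 + 0.873644 = 1.000019.
Q̄ = (S_0/π) × [bracket] = (285/π) × 1.000019 = 90.720 W/m².
Ratio Q̄_A / Q̄_B = 32.043 / 90.720 = 0.3532.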